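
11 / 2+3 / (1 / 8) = 59 / 2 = 29.50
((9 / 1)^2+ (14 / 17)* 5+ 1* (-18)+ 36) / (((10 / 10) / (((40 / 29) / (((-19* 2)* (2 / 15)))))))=-262950 / 9367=-28.07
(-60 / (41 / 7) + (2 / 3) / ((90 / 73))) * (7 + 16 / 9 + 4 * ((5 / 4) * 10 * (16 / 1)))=-390933253 / 49815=-7847.70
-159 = -159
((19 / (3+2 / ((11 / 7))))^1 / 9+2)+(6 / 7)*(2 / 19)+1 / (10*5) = 7325809 / 2812950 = 2.60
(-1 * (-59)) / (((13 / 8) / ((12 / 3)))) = 1888 / 13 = 145.23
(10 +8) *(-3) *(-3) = 162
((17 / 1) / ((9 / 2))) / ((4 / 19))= 323 / 18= 17.94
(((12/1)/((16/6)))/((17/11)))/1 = 99/34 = 2.91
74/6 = 37/3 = 12.33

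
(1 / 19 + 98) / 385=1863 / 7315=0.25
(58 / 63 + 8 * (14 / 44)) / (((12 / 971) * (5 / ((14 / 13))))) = 1166171 / 19305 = 60.41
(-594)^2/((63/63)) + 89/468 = 352836.19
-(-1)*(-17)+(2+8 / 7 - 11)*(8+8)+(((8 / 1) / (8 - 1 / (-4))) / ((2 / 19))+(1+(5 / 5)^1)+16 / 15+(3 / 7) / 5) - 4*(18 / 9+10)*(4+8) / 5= -56722 / 231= -245.55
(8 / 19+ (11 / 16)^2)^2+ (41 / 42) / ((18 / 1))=3813920885 / 4471455744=0.85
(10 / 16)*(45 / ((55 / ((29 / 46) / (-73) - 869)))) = -131315895 / 295504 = -444.38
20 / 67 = 0.30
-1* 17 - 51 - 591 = -659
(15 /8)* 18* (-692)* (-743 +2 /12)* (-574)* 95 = -946034017425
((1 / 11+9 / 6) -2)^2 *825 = 138.07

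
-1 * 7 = -7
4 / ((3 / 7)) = 28 / 3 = 9.33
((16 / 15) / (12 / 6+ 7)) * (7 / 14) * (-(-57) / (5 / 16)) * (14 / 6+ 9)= 82688 / 675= 122.50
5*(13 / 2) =65 / 2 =32.50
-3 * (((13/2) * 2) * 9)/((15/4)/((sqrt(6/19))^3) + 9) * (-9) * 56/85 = -87340032/1704505 + 3841344 * sqrt(114)/340901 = 69.07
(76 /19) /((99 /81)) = 36 /11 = 3.27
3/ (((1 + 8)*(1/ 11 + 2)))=11/ 69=0.16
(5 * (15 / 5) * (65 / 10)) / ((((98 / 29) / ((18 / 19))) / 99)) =5038605 / 1862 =2706.02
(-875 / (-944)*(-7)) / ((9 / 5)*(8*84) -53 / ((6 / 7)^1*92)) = -0.01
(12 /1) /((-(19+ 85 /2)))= -8 /41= -0.20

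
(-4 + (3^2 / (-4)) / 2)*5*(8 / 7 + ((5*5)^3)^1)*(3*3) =-201811635 / 56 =-3603779.20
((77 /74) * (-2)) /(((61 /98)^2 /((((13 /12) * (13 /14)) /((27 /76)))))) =-15.21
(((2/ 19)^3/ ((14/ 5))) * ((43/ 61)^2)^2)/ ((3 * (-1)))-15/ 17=-29916278769325/ 33903798560583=-0.88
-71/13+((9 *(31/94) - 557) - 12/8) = -342767/611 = -560.99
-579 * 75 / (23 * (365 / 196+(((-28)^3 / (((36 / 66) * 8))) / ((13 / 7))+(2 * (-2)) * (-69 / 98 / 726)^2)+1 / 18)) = 71441173693890 / 102425770032359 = 0.70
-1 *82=-82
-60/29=-2.07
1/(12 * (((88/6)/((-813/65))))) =-813/11440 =-0.07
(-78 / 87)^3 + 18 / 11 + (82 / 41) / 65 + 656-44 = 10688643468 / 17438135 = 612.95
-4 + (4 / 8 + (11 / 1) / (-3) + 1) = -37 / 6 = -6.17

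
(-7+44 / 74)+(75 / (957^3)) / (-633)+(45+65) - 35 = 469364118915449 / 6842581717851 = 68.59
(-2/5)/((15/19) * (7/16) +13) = -608/20285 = -0.03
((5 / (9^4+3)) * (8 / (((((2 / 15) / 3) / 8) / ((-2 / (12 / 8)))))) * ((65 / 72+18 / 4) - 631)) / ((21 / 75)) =112607500 / 34461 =3267.68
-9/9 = -1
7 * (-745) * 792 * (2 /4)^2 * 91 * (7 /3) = -219249030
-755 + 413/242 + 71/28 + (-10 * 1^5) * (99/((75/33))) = -20096899/16940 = -1186.36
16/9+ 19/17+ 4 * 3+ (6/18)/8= 18283/1224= 14.94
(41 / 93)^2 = 1681 / 8649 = 0.19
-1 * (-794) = 794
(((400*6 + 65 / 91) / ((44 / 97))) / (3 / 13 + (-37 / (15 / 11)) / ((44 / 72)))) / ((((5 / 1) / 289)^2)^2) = -29564801677352461 / 22106700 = -1337368385.03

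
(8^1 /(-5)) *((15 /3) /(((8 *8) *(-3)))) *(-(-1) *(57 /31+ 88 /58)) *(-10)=-15085 /10788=-1.40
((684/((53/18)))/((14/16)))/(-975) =-0.27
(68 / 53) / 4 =17 / 53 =0.32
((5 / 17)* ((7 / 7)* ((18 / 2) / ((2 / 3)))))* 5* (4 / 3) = 450 / 17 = 26.47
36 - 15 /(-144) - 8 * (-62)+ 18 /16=25595 /48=533.23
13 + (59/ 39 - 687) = -26227/ 39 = -672.49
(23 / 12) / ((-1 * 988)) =-23 / 11856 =-0.00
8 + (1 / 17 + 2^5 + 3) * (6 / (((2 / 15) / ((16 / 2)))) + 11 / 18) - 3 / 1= 1935083 / 153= 12647.60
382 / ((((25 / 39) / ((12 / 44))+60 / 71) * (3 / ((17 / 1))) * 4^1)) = 8990943 / 53090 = 169.35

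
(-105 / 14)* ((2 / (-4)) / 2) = 15 / 8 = 1.88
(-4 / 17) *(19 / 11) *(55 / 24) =-95 / 102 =-0.93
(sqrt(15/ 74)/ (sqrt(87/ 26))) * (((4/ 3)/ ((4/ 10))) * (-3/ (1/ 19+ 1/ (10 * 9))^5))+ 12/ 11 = 12/ 11 - 146211169851000000 * sqrt(69745)/ 16509435036077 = -2338862.43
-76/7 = -10.86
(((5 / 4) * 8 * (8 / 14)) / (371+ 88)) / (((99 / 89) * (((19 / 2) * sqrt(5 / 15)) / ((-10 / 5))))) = -14240 * sqrt(3) / 6043653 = -0.00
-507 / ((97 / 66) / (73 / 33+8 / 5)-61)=637806 / 76253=8.36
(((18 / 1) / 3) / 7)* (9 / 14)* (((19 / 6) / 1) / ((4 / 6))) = 513 / 196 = 2.62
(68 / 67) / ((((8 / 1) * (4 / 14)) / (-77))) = -9163 / 268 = -34.19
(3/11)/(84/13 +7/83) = 3237/77693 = 0.04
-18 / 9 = -2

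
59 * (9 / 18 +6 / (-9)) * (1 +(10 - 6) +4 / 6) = -1003 / 18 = -55.72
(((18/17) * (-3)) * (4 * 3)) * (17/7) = -648/7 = -92.57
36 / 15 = 12 / 5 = 2.40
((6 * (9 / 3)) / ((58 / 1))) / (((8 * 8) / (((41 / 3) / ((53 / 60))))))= 1845 / 24592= 0.08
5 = 5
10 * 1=10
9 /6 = 3 /2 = 1.50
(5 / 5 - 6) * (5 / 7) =-25 / 7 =-3.57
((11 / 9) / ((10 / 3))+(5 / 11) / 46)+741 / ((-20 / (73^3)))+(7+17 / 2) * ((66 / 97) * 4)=-21222620884919 / 1472460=-14413037.29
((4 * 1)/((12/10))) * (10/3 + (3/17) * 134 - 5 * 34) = -72940/153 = -476.73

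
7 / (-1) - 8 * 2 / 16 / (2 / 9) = -23 / 2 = -11.50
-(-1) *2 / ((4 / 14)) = 7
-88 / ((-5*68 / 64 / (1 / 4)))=352 / 85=4.14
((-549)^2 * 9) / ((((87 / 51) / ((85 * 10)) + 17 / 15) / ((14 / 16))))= 58795800075 / 28124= 2090591.67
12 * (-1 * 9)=-108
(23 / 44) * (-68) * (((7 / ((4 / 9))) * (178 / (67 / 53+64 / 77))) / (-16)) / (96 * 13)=15948177 / 6695936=2.38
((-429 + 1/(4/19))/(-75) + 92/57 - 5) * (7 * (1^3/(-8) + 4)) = 2808631/45600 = 61.59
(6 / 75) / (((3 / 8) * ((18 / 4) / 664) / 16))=339968 / 675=503.66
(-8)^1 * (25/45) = -40/9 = -4.44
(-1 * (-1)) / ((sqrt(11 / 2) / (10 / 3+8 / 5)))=74 * sqrt(22) / 165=2.10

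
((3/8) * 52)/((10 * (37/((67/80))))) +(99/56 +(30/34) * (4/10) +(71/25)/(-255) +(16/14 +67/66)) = 5012011399/1162392000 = 4.31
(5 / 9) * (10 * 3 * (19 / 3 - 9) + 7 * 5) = -25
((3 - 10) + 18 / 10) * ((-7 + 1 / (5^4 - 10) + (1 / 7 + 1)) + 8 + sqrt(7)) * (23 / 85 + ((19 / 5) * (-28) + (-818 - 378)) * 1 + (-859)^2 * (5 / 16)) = -4053770877 * sqrt(7) / 3400 - 1559350530686 / 609875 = -5711327.35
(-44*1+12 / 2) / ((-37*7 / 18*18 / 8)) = 304 / 259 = 1.17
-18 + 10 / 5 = -16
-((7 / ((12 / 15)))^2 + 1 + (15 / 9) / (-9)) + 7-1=-71.38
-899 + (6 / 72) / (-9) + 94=-86941 / 108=-805.01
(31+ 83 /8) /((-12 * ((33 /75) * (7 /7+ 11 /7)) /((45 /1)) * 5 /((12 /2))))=-164.56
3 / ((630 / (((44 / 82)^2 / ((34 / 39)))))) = 1573 / 1000195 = 0.00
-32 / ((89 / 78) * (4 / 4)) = -28.04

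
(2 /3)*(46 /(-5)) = -92 /15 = -6.13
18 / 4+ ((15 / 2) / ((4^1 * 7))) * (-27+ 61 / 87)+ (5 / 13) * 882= 1777031 / 5278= 336.69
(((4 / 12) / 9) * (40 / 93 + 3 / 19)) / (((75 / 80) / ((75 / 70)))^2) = 66496 / 2337741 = 0.03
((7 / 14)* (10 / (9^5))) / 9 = 5 / 531441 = 0.00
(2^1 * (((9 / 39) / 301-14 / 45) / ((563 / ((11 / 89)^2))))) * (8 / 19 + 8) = -0.00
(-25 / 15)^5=-3125 / 243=-12.86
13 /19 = 0.68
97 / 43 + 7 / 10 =1271 / 430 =2.96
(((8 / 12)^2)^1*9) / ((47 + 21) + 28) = 1 / 24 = 0.04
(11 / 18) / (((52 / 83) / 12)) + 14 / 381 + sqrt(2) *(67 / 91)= 67 *sqrt(2) / 91 + 116315 / 9906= 12.78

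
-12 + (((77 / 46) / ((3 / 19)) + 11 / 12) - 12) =-3445 / 276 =-12.48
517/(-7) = -517/7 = -73.86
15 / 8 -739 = -5897 / 8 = -737.12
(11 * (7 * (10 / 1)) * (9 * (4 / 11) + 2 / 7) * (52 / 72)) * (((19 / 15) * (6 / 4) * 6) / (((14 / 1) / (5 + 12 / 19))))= 190567 / 21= 9074.62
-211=-211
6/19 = 0.32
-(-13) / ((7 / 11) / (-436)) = -8906.86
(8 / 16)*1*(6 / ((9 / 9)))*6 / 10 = 9 / 5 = 1.80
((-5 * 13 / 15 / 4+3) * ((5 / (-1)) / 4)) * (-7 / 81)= 805 / 3888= 0.21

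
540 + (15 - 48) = 507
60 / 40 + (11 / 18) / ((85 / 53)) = 1439 / 765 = 1.88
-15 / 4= -3.75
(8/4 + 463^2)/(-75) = -2858.28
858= 858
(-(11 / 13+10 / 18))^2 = 26896 / 13689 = 1.96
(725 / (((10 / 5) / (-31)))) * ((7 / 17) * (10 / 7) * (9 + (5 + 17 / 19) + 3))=-2247500 / 19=-118289.47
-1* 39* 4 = -156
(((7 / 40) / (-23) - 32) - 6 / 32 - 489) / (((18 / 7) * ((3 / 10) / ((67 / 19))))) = -2382.46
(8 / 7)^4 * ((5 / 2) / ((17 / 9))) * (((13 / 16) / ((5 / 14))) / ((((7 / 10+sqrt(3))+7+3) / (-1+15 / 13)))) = 4930560 / 65009819 -460800 * sqrt(3) / 65009819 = 0.06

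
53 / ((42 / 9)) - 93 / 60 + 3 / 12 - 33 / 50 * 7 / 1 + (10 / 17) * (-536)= -1843649 / 5950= -309.86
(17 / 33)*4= 68 / 33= 2.06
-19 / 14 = -1.36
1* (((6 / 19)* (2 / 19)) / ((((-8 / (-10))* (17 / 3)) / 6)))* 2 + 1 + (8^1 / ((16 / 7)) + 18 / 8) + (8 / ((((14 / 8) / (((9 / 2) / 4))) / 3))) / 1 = 3826197 / 171836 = 22.27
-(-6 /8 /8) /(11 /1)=3 /352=0.01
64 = 64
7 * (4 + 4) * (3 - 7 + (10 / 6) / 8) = -637 / 3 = -212.33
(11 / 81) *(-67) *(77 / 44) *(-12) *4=20636 / 27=764.30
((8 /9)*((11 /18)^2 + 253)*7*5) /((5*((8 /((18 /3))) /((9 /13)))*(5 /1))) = 574651 /3510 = 163.72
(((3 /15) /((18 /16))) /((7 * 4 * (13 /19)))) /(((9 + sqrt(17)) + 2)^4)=9253 /4277295360 - 4807 * sqrt(17) /9980355840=0.00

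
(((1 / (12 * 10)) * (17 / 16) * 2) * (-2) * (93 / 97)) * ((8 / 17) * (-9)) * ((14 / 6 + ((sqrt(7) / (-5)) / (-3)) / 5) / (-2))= -651 / 3880 - 93 * sqrt(7) / 97000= -0.17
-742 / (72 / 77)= -28567 / 36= -793.53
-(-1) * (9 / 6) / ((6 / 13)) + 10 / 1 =53 / 4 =13.25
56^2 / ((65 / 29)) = 90944 / 65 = 1399.14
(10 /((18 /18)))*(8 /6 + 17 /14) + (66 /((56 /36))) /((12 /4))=39.62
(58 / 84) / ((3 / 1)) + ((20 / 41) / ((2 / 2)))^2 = 99149 / 211806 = 0.47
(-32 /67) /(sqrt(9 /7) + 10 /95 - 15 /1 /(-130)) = -0.35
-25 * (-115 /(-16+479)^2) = 2875 /214369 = 0.01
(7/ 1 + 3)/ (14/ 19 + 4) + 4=55/ 9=6.11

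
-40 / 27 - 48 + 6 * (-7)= -2470 / 27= -91.48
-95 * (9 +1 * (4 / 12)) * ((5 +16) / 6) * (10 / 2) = -46550 / 3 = -15516.67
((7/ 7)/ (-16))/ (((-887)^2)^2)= -1/ 9904087349776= -0.00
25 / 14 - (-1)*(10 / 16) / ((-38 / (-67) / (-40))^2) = 15720525 / 5054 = 3110.51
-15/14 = -1.07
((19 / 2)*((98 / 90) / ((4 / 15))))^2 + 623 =1225609 / 576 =2127.79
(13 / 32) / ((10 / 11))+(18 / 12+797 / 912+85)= 1601851 / 18240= 87.82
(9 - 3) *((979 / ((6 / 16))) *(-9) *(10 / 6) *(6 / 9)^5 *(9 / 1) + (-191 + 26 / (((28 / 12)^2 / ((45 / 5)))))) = -279359.23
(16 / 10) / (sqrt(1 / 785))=8* sqrt(785) / 5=44.83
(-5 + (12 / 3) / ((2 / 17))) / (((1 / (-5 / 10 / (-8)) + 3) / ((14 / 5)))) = 406 / 95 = 4.27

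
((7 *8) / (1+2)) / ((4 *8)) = 7 / 12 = 0.58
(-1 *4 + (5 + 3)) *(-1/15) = -4/15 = -0.27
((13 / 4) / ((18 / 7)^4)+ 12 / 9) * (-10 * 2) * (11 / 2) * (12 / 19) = -32509675 / 332424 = -97.80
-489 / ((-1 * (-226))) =-2.16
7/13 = 0.54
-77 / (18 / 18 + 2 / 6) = -231 / 4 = -57.75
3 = 3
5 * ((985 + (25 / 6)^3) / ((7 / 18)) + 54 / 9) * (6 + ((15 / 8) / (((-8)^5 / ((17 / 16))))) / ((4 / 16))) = 342853977545 / 4194304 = 81742.76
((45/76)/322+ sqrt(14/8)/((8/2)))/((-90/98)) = -49 * sqrt(7)/360-7/3496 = -0.36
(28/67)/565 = 28/37855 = 0.00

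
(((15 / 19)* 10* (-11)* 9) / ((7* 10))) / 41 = -1485 / 5453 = -0.27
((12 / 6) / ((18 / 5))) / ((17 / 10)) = 50 / 153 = 0.33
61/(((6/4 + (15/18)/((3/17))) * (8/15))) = 8235/448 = 18.38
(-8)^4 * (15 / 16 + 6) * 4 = 113664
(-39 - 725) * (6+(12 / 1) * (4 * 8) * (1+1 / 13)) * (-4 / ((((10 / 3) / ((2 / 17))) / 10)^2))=600027264 / 3757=159709.15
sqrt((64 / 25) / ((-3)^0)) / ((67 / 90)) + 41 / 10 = 4187 / 670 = 6.25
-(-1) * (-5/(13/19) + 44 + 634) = 8719/13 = 670.69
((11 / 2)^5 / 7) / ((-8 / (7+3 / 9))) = -1771561 / 2688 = -659.06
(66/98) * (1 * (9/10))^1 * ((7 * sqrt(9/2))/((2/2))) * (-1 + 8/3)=297 * sqrt(2)/28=15.00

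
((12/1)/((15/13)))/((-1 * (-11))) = 52/55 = 0.95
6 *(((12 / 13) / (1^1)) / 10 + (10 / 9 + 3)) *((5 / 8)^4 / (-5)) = -0.77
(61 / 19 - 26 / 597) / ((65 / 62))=2227226 / 737295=3.02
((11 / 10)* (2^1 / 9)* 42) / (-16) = -0.64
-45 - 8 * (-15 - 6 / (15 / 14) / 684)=64181 / 855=75.07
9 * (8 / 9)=8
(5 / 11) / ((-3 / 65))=-9.85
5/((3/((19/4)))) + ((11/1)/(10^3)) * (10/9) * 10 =1447/180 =8.04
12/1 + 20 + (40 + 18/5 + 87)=813/5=162.60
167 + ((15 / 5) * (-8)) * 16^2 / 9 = -515.67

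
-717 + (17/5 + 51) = -3313/5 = -662.60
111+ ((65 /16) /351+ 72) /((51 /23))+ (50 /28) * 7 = 3436459 /22032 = 155.98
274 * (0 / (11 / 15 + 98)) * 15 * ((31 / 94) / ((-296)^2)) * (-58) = 0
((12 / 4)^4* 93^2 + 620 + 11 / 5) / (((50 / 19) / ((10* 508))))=33839487312 / 25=1353579492.48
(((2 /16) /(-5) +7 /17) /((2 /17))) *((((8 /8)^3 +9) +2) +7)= 4997 /80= 62.46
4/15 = 0.27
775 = 775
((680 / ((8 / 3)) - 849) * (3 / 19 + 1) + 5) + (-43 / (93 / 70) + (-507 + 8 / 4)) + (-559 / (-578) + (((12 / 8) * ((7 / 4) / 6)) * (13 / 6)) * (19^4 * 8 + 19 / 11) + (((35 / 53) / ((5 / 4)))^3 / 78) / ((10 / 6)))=1716948184762410075841 / 1739474318318880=987050.03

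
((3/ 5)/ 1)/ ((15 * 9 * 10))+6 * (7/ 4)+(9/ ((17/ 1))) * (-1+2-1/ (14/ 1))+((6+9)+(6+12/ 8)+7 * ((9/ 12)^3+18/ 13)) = 5138976379/ 111384000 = 46.14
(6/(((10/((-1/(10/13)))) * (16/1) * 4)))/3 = -13/3200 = -0.00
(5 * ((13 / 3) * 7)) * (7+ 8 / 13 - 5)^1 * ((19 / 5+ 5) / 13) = 10472 / 39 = 268.51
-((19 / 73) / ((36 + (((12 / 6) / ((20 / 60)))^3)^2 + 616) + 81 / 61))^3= -1556862679 / 9349716002817484919329453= -0.00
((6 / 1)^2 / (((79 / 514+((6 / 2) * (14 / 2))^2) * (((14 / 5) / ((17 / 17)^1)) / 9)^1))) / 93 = 138780 / 49205401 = 0.00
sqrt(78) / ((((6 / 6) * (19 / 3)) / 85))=255 * sqrt(78) / 19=118.53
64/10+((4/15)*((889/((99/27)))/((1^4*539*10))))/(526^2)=18747565887/2929307150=6.40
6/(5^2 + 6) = 6/31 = 0.19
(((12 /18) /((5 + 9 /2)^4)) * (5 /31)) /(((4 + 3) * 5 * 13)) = 32 /1102906623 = 0.00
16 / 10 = 8 / 5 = 1.60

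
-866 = -866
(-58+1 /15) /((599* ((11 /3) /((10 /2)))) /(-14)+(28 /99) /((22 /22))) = 401478 /215477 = 1.86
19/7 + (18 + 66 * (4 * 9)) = 16777/7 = 2396.71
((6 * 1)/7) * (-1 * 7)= -6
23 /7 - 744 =-5185 /7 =-740.71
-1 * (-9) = 9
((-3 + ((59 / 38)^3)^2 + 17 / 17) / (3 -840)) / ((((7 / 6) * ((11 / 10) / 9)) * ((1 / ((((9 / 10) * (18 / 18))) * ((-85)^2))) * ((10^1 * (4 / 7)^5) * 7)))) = -161293480936104195 / 1051370810310656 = -153.41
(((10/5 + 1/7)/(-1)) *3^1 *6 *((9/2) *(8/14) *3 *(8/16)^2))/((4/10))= -18225/98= -185.97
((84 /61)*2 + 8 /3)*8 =43.37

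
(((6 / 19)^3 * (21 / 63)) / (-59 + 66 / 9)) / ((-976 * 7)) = 27 / 907925830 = 0.00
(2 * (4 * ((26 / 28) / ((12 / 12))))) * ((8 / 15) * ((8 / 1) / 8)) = 416 / 105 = 3.96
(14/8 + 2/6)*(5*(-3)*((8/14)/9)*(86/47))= -10750/2961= -3.63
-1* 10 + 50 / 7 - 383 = -2701 / 7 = -385.86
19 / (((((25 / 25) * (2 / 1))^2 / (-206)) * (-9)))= 108.72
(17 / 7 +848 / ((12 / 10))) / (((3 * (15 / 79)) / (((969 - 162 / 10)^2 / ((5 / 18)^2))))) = 320387605460928 / 21875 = 14646290535.36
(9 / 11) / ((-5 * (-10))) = 0.02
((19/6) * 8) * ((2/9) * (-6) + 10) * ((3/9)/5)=1976/135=14.64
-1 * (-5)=5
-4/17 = -0.24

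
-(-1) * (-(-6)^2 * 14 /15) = -168 /5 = -33.60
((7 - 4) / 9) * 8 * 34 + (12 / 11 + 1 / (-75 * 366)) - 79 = 12.76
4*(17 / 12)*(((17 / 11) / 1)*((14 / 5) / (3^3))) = 4046 / 4455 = 0.91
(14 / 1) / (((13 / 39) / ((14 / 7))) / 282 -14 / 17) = -402696 / 23671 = -17.01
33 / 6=11 / 2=5.50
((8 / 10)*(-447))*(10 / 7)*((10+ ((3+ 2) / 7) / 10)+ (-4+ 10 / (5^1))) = -202044 / 49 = -4123.35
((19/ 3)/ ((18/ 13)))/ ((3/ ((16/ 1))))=1976/ 81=24.40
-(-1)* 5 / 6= 5 / 6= 0.83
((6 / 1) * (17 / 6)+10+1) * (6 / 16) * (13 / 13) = 21 / 2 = 10.50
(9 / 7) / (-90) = -1 / 70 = -0.01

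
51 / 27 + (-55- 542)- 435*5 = -24931 / 9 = -2770.11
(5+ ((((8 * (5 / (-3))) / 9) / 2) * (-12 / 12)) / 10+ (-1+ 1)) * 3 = 137 / 9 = 15.22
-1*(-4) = 4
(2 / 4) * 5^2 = 25 / 2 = 12.50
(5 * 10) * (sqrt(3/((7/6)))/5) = 30 * sqrt(14)/7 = 16.04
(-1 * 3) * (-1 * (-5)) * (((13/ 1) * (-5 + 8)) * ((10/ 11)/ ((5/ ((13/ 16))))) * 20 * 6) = -114075/ 11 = -10370.45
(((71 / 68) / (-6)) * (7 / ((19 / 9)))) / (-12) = 497 / 10336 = 0.05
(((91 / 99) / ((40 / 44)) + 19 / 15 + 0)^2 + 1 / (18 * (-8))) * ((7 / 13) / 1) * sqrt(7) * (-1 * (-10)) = 235025 * sqrt(7) / 8424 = 73.82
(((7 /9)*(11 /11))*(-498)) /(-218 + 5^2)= 1162 /579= 2.01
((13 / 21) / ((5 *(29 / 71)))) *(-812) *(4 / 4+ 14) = -3692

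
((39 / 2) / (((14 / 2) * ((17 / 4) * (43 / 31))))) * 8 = 19344 / 5117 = 3.78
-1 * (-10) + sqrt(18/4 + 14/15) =sqrt(4890)/30 + 10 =12.33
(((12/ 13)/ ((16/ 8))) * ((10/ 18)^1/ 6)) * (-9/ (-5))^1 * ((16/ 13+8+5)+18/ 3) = 263/ 169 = 1.56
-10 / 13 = -0.77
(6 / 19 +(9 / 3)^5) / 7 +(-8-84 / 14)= 2761 / 133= 20.76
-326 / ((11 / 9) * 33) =-8.08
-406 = -406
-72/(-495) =0.15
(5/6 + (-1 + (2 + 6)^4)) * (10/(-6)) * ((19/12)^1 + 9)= -15605125/216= -72245.95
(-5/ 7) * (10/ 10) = -5/ 7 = -0.71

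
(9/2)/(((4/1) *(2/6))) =27/8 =3.38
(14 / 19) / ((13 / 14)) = 196 / 247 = 0.79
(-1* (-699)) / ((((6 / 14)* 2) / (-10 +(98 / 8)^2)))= 3655071 / 32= 114220.97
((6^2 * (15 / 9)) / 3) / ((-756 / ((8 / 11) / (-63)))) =40 / 130977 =0.00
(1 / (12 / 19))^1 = 19 / 12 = 1.58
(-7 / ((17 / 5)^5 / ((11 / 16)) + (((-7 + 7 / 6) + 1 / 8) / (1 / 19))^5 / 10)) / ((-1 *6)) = -0.00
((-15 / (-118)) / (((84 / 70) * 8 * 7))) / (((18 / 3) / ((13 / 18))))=325 / 1427328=0.00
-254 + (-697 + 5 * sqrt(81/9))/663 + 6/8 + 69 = -491359/2652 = -185.28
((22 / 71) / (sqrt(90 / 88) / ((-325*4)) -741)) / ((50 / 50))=-80814448000 / 193260405623787 + 11440*sqrt(55) / 193260405623787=-0.00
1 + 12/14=13/7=1.86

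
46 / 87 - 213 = -212.47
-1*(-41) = 41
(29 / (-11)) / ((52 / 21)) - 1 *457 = -262013 / 572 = -458.06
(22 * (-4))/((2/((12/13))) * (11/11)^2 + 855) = -528/5143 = -0.10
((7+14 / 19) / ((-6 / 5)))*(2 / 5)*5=-245 / 19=-12.89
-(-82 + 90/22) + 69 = 1616/11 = 146.91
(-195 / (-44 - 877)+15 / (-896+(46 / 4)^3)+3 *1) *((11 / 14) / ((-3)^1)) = -27312197 / 32228553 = -0.85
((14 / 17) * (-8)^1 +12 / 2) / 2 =-5 / 17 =-0.29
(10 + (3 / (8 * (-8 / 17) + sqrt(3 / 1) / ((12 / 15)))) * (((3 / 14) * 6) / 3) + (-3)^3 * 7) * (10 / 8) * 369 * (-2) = 47988450 * sqrt(3) / 307027 + 101686261725 / 614054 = 165868.96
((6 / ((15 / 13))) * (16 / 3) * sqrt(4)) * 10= 1664 / 3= 554.67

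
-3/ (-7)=3/ 7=0.43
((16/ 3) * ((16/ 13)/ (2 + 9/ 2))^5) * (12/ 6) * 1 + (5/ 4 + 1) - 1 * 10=-12816544774661/ 1654301902188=-7.75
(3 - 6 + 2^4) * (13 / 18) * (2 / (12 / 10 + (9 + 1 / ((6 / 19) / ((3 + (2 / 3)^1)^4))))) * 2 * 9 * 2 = 1642680 / 1415681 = 1.16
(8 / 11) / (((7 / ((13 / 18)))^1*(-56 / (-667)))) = 8671 / 9702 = 0.89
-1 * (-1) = 1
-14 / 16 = -7 / 8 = -0.88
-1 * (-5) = 5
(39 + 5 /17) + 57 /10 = 7649 /170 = 44.99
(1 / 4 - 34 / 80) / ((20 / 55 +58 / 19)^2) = -43681 / 2913120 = -0.01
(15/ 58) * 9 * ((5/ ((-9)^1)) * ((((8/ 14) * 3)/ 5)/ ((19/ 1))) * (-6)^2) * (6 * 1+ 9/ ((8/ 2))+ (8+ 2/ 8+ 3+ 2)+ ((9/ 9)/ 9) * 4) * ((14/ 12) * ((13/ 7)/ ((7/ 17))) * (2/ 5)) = -1047540/ 26999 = -38.80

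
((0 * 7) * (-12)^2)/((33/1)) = 0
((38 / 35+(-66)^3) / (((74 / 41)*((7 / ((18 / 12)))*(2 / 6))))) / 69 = -618832803 / 416990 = -1484.05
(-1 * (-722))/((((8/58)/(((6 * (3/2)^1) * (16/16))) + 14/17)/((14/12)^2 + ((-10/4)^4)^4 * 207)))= 50592605581111993843/121962496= 414821008427.97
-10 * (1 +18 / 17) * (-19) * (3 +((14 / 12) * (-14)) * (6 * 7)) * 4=-18167800 / 17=-1068694.12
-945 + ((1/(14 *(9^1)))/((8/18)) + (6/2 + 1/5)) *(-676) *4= -337613/35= -9646.09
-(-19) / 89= 0.21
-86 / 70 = -43 / 35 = -1.23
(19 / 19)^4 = 1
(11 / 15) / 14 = 11 / 210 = 0.05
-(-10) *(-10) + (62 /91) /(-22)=-100131 /1001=-100.03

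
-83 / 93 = -0.89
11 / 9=1.22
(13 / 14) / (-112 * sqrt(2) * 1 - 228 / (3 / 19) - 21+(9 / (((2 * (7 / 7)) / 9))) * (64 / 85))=-19247995 / 29372791378+751400 * sqrt(2) / 14686395689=-0.00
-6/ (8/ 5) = -15/ 4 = -3.75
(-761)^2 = 579121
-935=-935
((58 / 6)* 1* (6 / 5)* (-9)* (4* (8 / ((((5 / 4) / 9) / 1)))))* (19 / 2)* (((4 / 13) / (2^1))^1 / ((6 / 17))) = -32372352 / 325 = -99607.24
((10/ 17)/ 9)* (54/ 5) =12/ 17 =0.71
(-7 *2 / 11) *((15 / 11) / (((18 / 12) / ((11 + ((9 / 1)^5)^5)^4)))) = -37185958442622467707431664214076964138245899580678103094970315004317793741522859311838290966400000 / 121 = -307321970600185683532493100000000000000000000000000000000000000000000000000000000000000000000000.00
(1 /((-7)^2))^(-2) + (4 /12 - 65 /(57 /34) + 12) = 135350 /57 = 2374.56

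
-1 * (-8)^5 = 32768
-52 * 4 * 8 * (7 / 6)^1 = -5824 / 3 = -1941.33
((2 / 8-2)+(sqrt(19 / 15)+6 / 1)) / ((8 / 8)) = sqrt(285) / 15+17 / 4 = 5.38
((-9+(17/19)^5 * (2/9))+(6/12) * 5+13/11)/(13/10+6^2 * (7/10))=-2544858539/12992091453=-0.20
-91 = -91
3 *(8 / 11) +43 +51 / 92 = 46285 / 1012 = 45.74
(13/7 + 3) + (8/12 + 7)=263/21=12.52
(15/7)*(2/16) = 15/56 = 0.27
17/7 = 2.43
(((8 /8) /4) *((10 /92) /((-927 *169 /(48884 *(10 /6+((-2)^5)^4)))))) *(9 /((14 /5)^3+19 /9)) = -284911089375 /85677254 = -3325.40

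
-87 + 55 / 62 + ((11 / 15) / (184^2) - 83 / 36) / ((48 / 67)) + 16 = -166241313139 / 2266997760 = -73.33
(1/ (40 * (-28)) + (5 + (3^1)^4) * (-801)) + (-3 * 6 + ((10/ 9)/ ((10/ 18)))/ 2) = -77171361/ 1120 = -68903.00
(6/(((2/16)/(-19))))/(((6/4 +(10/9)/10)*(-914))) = 0.62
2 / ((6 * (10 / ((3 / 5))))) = 1 / 50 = 0.02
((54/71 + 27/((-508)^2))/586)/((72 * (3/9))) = 4645791/85896086272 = 0.00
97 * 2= 194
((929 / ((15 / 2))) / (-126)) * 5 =-929 / 189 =-4.92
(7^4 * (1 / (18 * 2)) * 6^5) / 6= 86436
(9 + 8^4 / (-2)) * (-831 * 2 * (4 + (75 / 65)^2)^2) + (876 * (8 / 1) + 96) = 2751248738562 / 28561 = 96328865.89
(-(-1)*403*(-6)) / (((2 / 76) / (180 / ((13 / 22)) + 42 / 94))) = -1317425724 / 47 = -28030334.55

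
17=17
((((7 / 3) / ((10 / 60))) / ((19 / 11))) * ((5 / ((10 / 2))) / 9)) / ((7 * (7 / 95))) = 110 / 63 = 1.75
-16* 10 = -160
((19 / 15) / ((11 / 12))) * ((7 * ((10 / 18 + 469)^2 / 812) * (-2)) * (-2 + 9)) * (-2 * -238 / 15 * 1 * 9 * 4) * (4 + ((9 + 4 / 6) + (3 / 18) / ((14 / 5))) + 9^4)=-16218616572504416 / 58725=-276179081694.41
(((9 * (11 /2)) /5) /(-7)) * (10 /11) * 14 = -18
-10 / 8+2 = 3 / 4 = 0.75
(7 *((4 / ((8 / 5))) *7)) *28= 3430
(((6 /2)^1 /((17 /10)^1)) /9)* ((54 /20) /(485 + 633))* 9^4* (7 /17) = 413343 /323102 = 1.28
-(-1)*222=222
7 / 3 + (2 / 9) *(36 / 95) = 689 / 285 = 2.42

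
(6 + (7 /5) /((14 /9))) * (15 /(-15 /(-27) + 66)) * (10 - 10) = 0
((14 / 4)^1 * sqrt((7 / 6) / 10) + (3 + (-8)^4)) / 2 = 2050.10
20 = 20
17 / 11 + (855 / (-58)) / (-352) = 32407 / 20416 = 1.59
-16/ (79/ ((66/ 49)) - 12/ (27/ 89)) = -3168/ 3781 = -0.84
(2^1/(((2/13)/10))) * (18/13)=180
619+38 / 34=10542 / 17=620.12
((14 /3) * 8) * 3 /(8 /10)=140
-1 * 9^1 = -9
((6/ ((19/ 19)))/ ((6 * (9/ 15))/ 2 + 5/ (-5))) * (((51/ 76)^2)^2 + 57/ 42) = 5464456185/ 467070464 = 11.70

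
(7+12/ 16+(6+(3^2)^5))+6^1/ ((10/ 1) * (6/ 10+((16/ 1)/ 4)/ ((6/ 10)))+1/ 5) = 258222703/ 4372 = 59062.83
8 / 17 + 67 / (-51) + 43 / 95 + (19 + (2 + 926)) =946.61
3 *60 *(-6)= -1080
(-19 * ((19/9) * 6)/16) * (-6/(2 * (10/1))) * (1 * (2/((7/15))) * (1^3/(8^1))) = 2.42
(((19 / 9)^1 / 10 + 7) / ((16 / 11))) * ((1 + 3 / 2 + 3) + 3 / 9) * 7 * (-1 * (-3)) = 349811 / 576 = 607.31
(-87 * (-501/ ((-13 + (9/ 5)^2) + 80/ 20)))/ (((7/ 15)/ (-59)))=107151375/ 112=956708.71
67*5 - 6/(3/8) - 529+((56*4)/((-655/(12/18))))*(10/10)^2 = -413098/1965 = -210.23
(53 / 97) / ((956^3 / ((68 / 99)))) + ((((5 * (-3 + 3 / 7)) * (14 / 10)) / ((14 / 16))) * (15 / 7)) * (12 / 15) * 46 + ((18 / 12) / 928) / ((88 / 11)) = -154728425532121251017 / 95381614776881664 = -1622.20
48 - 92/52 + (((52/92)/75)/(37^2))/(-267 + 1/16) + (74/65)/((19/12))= 116964157289489/2491260098925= 46.95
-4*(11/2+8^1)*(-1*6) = 324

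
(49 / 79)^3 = 117649 / 493039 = 0.24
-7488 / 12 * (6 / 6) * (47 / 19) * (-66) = 101876.21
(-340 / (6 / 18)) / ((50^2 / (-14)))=714 / 125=5.71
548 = 548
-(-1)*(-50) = -50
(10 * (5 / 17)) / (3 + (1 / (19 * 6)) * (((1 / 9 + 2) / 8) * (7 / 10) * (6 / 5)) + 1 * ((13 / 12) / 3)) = 180000 / 205819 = 0.87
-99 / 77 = -9 / 7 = -1.29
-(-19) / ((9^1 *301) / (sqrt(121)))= 0.08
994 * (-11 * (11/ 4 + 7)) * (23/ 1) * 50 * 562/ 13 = -5299983150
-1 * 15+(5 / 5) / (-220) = -3301 / 220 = -15.00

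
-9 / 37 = -0.24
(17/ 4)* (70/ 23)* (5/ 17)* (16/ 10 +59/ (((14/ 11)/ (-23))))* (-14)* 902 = 51145458.91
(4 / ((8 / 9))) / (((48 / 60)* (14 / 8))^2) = 225 / 98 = 2.30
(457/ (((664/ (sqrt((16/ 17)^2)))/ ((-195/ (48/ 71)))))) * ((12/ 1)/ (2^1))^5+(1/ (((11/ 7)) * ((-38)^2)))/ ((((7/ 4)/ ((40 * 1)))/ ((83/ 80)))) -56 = -16281739023279/ 11206162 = -1452927.33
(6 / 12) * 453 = 453 / 2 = 226.50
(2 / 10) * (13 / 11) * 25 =65 / 11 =5.91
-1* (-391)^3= 59776471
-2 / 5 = -0.40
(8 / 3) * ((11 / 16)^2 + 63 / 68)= 6089 / 1632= 3.73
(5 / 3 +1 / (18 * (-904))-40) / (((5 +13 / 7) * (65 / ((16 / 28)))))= -623761 / 12692160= -0.05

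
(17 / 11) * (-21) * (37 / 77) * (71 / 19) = -133977 / 2299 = -58.28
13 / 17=0.76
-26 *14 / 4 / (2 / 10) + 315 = -140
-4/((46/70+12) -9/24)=-1120/3439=-0.33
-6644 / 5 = -1328.80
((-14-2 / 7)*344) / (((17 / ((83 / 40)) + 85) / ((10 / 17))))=-5710400 / 184093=-31.02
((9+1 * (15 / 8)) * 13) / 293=1131 / 2344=0.48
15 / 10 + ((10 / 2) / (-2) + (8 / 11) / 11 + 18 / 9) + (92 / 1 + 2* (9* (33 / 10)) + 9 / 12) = 153.22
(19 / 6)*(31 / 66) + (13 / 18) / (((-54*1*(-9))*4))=572651 / 384912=1.49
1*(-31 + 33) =2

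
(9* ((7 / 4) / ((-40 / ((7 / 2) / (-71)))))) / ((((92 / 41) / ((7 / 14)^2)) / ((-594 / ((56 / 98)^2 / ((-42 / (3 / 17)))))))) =31312802367 / 33443840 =936.28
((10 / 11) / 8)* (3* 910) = 310.23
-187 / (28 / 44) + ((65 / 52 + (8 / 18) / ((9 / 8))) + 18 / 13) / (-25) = -216691427 / 737100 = -293.98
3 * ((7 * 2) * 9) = 378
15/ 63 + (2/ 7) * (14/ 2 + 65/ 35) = 407/ 147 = 2.77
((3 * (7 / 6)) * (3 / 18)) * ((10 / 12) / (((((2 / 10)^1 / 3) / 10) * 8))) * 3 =875 / 32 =27.34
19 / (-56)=-19 / 56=-0.34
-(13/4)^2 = -169/16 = -10.56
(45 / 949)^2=2025 / 900601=0.00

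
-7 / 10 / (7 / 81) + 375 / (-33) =-2141 / 110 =-19.46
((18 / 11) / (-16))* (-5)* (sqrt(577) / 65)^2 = 5193 / 74360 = 0.07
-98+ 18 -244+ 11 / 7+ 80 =-1697 / 7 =-242.43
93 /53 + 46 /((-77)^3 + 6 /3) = 1.75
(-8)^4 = 4096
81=81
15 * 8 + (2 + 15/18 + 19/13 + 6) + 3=10397/78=133.29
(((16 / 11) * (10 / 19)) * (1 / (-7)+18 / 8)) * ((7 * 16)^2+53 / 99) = 2930905240 / 144837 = 20235.89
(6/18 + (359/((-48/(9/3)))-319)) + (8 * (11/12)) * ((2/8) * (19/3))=-47447/144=-329.49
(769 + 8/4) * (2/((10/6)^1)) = 4626/5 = 925.20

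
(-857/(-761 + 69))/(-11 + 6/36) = -2571/22490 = -0.11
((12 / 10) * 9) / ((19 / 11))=594 / 95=6.25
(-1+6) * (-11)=-55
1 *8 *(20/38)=80/19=4.21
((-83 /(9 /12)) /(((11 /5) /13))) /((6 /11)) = -10790 /9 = -1198.89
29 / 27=1.07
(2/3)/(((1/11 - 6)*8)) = -11/780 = -0.01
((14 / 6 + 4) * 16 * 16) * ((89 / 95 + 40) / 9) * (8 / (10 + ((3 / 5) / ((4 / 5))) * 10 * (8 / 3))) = 3982336 / 2025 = 1966.59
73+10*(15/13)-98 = -175/13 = -13.46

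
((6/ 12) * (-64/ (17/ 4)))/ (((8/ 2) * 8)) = -4/ 17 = -0.24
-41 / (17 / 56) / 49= -328 / 119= -2.76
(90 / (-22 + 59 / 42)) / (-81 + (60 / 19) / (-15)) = 14364 / 266939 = 0.05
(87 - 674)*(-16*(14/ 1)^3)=25771648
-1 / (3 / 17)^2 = -289 / 9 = -32.11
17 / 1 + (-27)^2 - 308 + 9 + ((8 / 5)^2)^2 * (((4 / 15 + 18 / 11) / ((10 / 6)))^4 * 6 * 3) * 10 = 1753002005248371 / 714892578125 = 2452.12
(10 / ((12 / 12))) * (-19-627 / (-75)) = -532 / 5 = -106.40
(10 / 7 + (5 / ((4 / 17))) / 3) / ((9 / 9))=8.51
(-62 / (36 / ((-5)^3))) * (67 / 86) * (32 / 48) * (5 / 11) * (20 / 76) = 6490625 / 485298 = 13.37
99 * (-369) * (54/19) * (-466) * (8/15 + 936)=4304616649344/95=45311754203.62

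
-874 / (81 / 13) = -11362 / 81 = -140.27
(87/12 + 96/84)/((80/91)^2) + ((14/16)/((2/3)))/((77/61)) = 670171/56320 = 11.90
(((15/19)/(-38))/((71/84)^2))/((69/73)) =-1287720/41855423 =-0.03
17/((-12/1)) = -17/12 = -1.42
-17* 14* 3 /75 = -238 /25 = -9.52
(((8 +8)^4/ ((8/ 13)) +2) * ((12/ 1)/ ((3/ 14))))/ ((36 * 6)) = 745486/ 27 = 27610.59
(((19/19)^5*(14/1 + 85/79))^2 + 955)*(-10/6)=-36893180/18723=-1970.47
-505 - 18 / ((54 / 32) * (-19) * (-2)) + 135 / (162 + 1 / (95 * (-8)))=-3540102119 / 7017783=-504.45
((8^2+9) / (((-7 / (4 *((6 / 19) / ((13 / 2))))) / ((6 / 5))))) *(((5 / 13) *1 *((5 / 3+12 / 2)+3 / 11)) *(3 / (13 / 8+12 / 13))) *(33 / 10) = -66099456 / 2290925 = -28.85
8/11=0.73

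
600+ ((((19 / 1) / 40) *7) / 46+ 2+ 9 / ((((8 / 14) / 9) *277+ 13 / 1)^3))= 602.07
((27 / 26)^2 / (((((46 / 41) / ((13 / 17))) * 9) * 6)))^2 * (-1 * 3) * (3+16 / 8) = -18381735 / 6614243584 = -0.00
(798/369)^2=70756/15129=4.68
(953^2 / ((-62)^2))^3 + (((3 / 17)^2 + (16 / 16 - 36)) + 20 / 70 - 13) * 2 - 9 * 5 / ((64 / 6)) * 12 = 1515473962953725177663 / 114906876586432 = 13188714.27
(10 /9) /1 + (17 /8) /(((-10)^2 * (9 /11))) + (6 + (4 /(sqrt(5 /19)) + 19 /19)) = 15.93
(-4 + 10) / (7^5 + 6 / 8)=24 / 67231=0.00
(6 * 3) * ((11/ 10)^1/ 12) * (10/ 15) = 11/ 10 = 1.10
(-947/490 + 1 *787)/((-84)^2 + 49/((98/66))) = 0.11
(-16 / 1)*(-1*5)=80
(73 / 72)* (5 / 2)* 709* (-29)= -52116.42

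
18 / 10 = 1.80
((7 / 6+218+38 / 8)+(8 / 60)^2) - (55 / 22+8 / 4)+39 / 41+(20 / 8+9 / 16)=32980949 / 147600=223.45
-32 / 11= -2.91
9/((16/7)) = 63/16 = 3.94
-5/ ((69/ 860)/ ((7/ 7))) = -4300/ 69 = -62.32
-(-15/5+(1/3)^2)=26/9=2.89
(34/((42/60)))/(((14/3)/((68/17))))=2040/49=41.63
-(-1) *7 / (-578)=-7 / 578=-0.01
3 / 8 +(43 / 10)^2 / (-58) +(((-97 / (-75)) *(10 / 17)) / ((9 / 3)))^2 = 8181443 / 67886100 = 0.12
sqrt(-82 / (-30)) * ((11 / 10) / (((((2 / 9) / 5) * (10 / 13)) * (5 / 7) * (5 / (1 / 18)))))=1001 * sqrt(615) / 30000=0.83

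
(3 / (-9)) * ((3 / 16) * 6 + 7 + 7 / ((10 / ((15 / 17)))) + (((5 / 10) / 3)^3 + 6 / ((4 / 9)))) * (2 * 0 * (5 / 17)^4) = 0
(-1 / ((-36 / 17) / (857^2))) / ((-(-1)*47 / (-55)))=-686709815 / 1692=-405856.86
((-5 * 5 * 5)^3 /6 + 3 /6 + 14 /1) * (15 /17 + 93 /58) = -797816023 /986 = -809144.04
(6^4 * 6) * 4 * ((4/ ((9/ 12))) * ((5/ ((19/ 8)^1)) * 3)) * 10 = 199065600/ 19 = 10477136.84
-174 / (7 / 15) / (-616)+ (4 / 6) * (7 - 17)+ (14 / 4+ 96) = 604361 / 6468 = 93.44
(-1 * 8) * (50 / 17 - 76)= 9936 / 17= 584.47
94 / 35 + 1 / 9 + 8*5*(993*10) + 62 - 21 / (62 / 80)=3879026141 / 9765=397237.70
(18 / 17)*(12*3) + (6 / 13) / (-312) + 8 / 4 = 461015 / 11492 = 40.12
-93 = -93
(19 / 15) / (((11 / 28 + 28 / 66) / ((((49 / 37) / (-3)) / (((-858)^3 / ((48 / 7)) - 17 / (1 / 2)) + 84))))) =573496 / 77194855902525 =0.00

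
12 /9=4 /3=1.33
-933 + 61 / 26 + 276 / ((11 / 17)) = -144175 / 286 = -504.11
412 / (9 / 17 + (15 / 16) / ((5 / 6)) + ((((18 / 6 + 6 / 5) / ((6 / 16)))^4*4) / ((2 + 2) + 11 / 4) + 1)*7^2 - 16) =945540000 / 1048672833379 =0.00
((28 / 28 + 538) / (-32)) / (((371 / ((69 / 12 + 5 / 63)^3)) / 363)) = -4219329507679 / 1292433408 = -3264.64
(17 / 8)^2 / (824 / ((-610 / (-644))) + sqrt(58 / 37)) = 54083215795 / 10419022660632-26884225 * sqrt(2146) / 166704362570112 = 0.01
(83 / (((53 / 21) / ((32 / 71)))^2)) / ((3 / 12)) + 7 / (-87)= 12944431073 / 1231934703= 10.51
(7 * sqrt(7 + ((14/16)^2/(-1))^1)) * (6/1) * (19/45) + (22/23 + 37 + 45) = 127.23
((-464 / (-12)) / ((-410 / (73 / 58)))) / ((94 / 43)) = -3139 / 57810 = -0.05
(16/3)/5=1.07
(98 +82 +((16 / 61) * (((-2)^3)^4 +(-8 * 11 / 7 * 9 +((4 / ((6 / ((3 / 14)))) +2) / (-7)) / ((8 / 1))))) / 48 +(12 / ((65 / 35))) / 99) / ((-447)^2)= 230046119 / 227743363848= 0.00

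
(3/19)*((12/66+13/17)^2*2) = 187974/664411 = 0.28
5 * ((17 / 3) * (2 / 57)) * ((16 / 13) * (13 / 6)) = 1360 / 513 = 2.65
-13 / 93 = -0.14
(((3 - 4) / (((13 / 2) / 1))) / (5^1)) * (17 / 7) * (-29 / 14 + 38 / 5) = -6579 / 15925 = -0.41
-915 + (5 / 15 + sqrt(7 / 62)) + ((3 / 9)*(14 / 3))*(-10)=-8372 / 9 + sqrt(434) / 62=-929.89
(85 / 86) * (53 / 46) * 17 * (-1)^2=76585 / 3956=19.36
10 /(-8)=-5 /4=-1.25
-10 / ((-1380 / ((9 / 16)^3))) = 243 / 188416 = 0.00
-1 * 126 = -126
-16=-16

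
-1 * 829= -829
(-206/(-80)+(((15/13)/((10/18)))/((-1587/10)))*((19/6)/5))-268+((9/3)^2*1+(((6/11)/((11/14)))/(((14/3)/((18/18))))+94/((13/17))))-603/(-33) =-3830691349/33284680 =-115.09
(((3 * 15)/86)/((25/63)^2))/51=11907/182750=0.07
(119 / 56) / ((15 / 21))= 2.98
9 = 9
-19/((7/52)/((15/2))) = -7410/7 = -1058.57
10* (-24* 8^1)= -1920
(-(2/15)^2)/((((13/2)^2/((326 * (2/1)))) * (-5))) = 10432/190125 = 0.05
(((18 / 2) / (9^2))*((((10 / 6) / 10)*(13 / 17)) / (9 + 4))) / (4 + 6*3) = 1 / 20196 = 0.00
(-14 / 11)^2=196 / 121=1.62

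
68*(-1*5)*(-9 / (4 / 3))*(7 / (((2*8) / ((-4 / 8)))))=-16065 / 32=-502.03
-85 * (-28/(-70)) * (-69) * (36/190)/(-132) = -3519/1045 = -3.37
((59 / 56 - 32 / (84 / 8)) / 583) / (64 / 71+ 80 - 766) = 355 / 71107344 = 0.00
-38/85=-0.45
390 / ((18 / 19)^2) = 23465 / 54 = 434.54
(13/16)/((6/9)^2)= 1.83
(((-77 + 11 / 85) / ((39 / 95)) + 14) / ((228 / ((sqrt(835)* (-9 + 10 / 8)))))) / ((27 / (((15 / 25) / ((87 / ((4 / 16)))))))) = 74183* sqrt(835) / 197269020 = 0.01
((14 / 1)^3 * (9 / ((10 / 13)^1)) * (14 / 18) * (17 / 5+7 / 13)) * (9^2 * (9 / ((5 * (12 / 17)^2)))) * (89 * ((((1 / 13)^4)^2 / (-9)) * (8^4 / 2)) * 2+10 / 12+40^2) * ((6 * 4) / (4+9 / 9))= 112735101760197973652736 / 509831700625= 221122189189.09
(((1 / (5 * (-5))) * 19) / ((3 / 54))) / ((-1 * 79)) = 342 / 1975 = 0.17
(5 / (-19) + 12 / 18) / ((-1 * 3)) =-23 / 171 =-0.13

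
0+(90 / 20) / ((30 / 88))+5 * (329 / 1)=8291 / 5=1658.20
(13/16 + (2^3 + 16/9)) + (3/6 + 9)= 2893/144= 20.09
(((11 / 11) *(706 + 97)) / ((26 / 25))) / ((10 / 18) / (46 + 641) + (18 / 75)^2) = 13219.19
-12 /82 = -6 /41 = -0.15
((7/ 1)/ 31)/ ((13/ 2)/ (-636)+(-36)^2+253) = 8904/ 61079765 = 0.00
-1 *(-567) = 567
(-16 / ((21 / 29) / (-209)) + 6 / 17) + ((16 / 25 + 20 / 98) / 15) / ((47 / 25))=19235168 / 4165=4618.29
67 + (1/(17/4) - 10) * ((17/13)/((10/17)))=2944/65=45.29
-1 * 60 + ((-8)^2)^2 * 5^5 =12799940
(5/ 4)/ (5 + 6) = 5/ 44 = 0.11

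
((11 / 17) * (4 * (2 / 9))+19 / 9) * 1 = 137 / 51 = 2.69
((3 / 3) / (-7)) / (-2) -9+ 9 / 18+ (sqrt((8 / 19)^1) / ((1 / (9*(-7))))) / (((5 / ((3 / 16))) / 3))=-59 / 7 -567*sqrt(38) / 760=-13.03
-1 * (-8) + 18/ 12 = 19/ 2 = 9.50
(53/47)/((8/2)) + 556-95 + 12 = 473.28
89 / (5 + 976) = 89 / 981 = 0.09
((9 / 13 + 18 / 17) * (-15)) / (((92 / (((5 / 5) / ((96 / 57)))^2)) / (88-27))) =-127831905 / 20819968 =-6.14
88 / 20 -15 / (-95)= 433 / 95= 4.56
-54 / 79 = -0.68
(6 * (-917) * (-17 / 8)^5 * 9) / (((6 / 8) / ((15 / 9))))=4768098.89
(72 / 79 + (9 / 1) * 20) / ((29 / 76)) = 1086192 / 2291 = 474.11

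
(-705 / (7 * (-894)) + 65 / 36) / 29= 72025 / 1088892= 0.07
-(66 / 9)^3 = -10648 / 27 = -394.37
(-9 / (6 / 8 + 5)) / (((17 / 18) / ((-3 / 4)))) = 486 / 391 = 1.24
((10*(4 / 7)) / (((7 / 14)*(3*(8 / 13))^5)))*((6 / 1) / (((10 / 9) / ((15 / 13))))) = 142805 / 43008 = 3.32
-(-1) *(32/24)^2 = 16/9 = 1.78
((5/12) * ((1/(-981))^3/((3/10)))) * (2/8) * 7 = -175/67973482152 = -0.00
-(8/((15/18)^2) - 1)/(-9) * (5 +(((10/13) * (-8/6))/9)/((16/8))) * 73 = 6662053/15795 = 421.78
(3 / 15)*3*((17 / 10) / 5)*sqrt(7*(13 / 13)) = 51*sqrt(7) / 250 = 0.54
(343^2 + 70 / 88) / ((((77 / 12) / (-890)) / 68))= -134265980280 / 121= -1109636200.66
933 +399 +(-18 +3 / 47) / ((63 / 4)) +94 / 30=2194421 / 1645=1333.99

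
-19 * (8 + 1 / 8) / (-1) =1235 / 8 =154.38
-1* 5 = -5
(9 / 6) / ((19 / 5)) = 15 / 38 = 0.39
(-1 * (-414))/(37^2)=0.30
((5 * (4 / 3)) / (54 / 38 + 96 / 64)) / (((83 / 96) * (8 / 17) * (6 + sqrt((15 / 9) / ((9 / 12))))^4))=2586465 / 337023824- 888165 * sqrt(5) / 337023824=0.00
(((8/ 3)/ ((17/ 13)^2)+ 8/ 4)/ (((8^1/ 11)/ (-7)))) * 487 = -57860957/ 3468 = -16684.24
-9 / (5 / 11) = -99 / 5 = -19.80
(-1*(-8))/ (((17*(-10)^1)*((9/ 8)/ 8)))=-256/ 765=-0.33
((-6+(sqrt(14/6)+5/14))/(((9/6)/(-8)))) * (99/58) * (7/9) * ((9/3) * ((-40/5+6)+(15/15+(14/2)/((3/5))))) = 111232/87 - 19712 * sqrt(21)/261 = 932.43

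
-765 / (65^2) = -153 / 845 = -0.18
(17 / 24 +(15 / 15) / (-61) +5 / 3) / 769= 1151 / 375272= 0.00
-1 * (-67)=67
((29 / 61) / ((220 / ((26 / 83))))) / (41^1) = 377 / 22834130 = 0.00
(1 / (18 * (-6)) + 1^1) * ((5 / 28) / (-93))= -535 / 281232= -0.00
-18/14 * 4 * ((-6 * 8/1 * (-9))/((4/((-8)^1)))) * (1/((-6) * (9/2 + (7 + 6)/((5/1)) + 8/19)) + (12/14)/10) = 98869248/350105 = 282.40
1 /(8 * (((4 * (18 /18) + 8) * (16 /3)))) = 1 /512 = 0.00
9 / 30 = 3 / 10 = 0.30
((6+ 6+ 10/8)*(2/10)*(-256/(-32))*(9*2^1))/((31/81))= 154548/155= 997.08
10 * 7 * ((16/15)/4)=18.67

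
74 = 74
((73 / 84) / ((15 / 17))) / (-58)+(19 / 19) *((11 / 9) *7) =623999 / 73080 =8.54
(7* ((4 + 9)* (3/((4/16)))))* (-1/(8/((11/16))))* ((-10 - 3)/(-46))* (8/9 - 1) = 2.95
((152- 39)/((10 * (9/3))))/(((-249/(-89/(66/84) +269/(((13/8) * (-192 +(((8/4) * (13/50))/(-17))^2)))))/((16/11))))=511681770414352/203749382498805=2.51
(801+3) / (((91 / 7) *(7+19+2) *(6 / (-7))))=-67 / 26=-2.58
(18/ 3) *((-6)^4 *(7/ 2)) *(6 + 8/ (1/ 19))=4300128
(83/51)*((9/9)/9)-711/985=-244594/452115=-0.54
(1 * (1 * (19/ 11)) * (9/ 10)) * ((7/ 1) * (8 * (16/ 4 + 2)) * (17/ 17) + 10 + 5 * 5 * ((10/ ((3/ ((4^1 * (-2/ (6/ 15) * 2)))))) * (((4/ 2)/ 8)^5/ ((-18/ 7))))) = 22802869/ 42240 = 539.84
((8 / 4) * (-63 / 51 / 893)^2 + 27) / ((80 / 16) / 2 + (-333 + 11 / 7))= -29038312002 / 353760338135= -0.08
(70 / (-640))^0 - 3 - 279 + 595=314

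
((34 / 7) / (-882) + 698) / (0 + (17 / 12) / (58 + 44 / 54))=13686711568 / 472311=28978.18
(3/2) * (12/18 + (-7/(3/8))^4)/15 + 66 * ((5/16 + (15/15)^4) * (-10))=3653155/324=11275.17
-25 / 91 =-0.27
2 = 2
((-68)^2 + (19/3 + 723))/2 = 8030/3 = 2676.67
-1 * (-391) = 391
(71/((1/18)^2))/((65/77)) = 1771308/65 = 27250.89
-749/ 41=-18.27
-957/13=-73.62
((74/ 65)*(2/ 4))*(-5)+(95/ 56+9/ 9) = -0.15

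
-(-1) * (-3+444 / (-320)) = -351 / 80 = -4.39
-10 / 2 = -5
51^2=2601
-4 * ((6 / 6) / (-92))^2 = -1 / 2116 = -0.00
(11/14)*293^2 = 944339/14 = 67452.79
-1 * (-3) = 3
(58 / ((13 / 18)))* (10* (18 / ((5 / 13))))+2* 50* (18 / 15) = 37704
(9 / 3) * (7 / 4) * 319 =6699 / 4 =1674.75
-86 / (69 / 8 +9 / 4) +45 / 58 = -1241 / 174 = -7.13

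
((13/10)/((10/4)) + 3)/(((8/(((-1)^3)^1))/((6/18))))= -11/75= -0.15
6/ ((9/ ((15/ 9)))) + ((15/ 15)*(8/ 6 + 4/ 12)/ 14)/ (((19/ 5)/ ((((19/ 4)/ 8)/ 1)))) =4555/ 4032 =1.13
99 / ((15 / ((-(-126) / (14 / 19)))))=5643 / 5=1128.60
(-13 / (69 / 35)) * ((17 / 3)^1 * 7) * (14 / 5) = -151606 / 207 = -732.40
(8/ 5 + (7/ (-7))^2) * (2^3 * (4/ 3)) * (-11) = -305.07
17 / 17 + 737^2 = 543170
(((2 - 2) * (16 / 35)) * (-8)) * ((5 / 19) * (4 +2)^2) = 0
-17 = -17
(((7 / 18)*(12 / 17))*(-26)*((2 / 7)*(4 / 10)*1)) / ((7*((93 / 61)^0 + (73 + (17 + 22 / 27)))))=-1872 / 1475005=-0.00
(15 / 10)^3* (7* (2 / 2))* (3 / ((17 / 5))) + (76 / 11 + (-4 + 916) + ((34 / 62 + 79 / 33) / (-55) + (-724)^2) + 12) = 525127.70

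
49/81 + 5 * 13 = 5314/81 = 65.60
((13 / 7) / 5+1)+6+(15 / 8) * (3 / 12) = 7.84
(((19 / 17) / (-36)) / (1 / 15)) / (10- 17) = 95 / 1428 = 0.07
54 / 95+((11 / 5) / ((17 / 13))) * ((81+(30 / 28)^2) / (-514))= 9747315 / 32540312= 0.30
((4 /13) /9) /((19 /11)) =44 /2223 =0.02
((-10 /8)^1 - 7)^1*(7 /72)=-77 /96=-0.80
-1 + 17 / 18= -1 / 18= -0.06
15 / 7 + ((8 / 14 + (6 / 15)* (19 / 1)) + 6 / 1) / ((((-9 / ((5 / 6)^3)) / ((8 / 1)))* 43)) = 144335 / 73143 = 1.97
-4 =-4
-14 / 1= -14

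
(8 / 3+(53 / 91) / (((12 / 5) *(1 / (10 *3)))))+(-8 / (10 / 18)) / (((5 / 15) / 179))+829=-18820219 / 2730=-6893.85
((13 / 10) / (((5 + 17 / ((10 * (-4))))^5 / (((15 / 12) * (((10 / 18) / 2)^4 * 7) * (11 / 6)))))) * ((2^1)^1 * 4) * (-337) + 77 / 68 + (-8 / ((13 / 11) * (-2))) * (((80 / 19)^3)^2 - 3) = 18850.20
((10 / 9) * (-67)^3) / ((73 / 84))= -84213640 / 219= -384537.17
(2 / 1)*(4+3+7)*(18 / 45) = 56 / 5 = 11.20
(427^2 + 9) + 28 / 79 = 14404730 / 79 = 182338.35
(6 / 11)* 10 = 60 / 11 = 5.45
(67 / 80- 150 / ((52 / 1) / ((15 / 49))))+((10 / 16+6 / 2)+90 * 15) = 68978409 / 50960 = 1353.58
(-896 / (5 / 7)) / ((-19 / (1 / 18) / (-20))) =-12544 / 171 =-73.36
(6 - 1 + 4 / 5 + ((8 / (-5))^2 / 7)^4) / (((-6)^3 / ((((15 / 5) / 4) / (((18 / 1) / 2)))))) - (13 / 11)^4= -69512037256235081 / 35592454012500000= -1.95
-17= -17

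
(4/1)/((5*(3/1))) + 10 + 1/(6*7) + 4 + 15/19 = 15.08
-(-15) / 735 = 1 / 49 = 0.02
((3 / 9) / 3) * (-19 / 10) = -19 / 90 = -0.21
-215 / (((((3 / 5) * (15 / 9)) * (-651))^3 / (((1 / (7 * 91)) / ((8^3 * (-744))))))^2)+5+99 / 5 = 555740790241866891066341505424686029 / 22408902832333342381707318767124480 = 24.80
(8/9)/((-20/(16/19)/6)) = -64/285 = -0.22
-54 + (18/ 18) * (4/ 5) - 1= -271/ 5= -54.20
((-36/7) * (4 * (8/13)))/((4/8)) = -2304/91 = -25.32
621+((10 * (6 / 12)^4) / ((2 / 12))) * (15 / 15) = 2499 / 4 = 624.75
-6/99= -2/33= -0.06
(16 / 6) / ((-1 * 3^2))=-8 / 27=-0.30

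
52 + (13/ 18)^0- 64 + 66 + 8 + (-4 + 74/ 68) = 2043/ 34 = 60.09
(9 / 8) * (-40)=-45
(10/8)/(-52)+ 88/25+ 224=1182979/5200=227.50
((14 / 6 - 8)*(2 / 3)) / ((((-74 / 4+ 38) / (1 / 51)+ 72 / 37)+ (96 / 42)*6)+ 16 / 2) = -17612 / 4746663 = -0.00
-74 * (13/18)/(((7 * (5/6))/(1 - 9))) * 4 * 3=30784/35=879.54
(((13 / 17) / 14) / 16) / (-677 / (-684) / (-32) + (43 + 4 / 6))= 8892 / 113656781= 0.00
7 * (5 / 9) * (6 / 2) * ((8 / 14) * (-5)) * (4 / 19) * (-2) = 800 / 57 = 14.04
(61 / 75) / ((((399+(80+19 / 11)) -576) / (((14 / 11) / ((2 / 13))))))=-0.07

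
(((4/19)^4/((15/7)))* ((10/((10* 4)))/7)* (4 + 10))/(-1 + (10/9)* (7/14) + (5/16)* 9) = 43008/222197305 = 0.00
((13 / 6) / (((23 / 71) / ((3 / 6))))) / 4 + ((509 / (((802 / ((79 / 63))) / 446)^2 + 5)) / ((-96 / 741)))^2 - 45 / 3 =105047697075324416555248412093 / 338877145307196207845376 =309987.55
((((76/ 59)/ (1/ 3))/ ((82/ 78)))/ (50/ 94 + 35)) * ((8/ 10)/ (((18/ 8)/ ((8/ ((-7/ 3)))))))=-8915712/ 70695275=-0.13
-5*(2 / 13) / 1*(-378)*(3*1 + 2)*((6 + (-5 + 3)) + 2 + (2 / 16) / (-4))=902475 / 104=8677.64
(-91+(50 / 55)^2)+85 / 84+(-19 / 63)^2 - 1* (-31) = -111553571 / 1920996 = -58.07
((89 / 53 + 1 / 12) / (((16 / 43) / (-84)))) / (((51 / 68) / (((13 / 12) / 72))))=-4386473 / 549504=-7.98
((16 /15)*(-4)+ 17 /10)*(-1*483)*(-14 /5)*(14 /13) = -3738.17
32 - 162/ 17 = 382/ 17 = 22.47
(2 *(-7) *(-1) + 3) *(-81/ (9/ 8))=-1224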